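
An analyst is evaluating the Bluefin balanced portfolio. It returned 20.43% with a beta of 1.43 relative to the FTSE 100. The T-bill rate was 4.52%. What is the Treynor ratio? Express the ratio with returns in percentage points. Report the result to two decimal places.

11.13

Treynor = (Rp − Rf) / β = (20.43% − 4.52%) / 1.43 = 15.91 / 1.43 = 11.1259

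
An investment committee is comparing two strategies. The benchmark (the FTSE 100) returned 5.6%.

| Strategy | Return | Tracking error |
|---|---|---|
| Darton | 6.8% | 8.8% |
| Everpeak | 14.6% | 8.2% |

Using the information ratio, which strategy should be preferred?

Darton: IR = (6.8% − 5.6%) / 8.8% = 0.136
Everpeak: IR = (14.6% − 5.6%) / 8.2% = 1.098
Highest: Everpeak (1.098).

Everpeak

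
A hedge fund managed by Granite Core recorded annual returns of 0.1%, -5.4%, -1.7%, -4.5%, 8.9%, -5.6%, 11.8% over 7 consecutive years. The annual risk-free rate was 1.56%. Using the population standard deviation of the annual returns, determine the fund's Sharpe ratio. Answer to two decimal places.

μ = (0.1 − 5.4 − 1.7 − 4.5 + 8.9 − 5.6 + 11.8) / 7 = 3.60 / 7 = 0.5143%
Population std dev = √[300.2686 / 7] = 6.5495%
Sharpe = (μ − rf) / σ = (0.5143 − 1.56) / 6.5495 = -1.0457 / 6.5495 = -0.1597

-0.16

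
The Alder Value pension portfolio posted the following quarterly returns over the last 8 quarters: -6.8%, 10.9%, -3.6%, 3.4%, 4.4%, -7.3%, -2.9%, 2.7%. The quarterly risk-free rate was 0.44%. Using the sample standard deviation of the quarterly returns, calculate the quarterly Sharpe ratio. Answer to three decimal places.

r̄ = (-6.8 + 10.9 − 3.6 + 3.4 + 4.4 − 7.3 − 2.9 + 2.7) / 8 = 0.80 / 8 = 0.1000%
Σ(r − r̄)² = 277.8400; sample σ = √(277.8400/7) = 6.3001%
Sharpe = (r̄ − rf) / σ = (0.1000 − 0.44) / 6.3001 = -0.3400 / 6.3001 = -0.0540

-0.054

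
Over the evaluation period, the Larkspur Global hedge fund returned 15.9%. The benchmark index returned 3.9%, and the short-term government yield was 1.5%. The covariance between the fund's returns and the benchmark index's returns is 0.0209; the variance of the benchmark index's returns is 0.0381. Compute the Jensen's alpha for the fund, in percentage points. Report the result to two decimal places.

13.08

β = Cov / Var = 0.0209 / 0.0381 = 0.5486
E[R] = Rf + β(Rm − Rf) = 1.5% + 0.5486 × (3.9% − 1.5%) = 2.8166%
α = Rp − E[R] = 15.9% − 2.8166% = 13.0834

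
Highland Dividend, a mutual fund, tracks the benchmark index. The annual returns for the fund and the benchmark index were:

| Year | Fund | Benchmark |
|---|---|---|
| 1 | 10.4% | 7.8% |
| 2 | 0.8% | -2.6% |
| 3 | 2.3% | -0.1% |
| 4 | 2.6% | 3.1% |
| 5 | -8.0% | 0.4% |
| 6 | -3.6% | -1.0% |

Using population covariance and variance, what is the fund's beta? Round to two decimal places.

1.19

r̄p = 0.7500%,  r̄m = 1.2667%
Cov = Σ(rp − r̄p)(rm − r̄m) / 6 = 13.5950
Var(rm) = Σ(rm − r̄m)² / 6 = 11.4589
β = Cov / Var = 13.5950 / 11.4589 = 1.1864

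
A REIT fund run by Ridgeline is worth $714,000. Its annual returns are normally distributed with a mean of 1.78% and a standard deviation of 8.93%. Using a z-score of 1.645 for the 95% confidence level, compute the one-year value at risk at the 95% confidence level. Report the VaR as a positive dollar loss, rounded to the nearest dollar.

$92,176

Return at the 95% tail: μ − z·σ = 1.78% − 1.645 × 8.93% = 1.78 − 14.68985 = -12.90985%
VaR = −(-12.90985%) × $714,000 = 12.90985% × $714,000 = $92,176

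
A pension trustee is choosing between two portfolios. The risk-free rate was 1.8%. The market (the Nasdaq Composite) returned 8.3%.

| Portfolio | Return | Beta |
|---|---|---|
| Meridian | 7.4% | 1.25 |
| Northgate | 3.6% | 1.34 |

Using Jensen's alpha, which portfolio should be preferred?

Meridian

Meridian: α = 7.4% − [1.8% + 1.25 × (8.3% − 1.8%)] = -2.525
Northgate: α = 3.6% − [1.8% + 1.34 × (8.3% − 1.8%)] = -6.910
Highest: Meridian (-2.525).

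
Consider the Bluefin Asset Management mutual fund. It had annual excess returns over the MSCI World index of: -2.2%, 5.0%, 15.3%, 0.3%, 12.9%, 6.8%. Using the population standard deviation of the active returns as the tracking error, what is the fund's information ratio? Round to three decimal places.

r̄ = (-2.2 + 5 + 15.3 + 0.3 + 12.9 + 6.8) / 6 = 6.3500%
Population σ = √[Σ(r − r̄)² / 6] = √[234.7350 / 6] = √39.1225 = 6.2548%
IR = r̄ / tracking error = 6.3500 / 6.2548 = 1.0152

1.015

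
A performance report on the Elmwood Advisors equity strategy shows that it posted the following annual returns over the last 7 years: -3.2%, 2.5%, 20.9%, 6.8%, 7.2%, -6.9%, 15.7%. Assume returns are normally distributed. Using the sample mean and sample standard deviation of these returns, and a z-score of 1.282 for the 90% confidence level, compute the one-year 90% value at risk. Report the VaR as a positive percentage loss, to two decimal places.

μ = (-3.2 + 2.5 + 20.9 + 6.8 + 7.2 − 6.9 + 15.7) / 7 = 6.1429%
Σ(r − μ)² = 581.3371; sample σ = √(581.3371/6) = 9.8432%
VaR = −(μ − z·σ) = −(6.1429 − 1.282 × 9.8432) = −(-6.4761) = 6.4761%

6.48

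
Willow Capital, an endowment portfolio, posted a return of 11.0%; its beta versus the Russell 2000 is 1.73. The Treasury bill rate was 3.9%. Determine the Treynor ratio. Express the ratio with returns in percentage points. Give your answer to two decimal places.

Treynor = (Rp − Rf) / β = (11.0% − 3.9%) / 1.73 = 7.10 / 1.73 = 4.1040

4.10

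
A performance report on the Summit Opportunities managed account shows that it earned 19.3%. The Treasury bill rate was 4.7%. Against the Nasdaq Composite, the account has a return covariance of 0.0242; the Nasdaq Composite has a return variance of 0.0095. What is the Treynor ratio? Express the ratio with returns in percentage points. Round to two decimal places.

5.73

β = Cov / Var = 0.0242 / 0.0095 = 2.5474
Treynor = (Rp − Rf) / β = (19.3% − 4.7%) / 2.5474 = 14.60 / 2.5474 = 5.7313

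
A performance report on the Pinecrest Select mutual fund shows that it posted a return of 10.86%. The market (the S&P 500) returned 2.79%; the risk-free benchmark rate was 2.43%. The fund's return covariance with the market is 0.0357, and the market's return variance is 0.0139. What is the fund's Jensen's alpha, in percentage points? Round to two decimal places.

7.51

β = Cov / Var = 0.0357 / 0.0139 = 2.5683
E[R] = Rf + β(Rm − Rf) = 2.43% + 2.5683 × (2.79% − 2.43%) = 3.3546%
α = Rp − E[R] = 10.86% − 3.3546% = 7.5054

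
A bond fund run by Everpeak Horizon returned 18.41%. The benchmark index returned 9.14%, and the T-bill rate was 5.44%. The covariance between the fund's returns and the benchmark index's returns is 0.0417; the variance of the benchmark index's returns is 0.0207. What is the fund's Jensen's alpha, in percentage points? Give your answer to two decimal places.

β = Cov / Var = 0.0417 / 0.0207 = 2.0145
E[R] = Rf + β(Rm − Rf) = 5.44% + 2.0145 × (9.14% − 5.44%) = 12.8937%
α = Rp − E[R] = 18.41% − 12.8937% = 5.5163

5.52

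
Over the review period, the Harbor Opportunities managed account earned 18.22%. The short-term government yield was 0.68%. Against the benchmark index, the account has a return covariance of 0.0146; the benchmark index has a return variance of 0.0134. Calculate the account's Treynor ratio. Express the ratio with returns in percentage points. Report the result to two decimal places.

β = Cov / Var = 0.0146 / 0.0134 = 1.0896
Treynor = (Rp − Rf) / β = (18.22% − 0.68%) / 1.0896 = 17.54 / 1.0896 = 16.0977

16.10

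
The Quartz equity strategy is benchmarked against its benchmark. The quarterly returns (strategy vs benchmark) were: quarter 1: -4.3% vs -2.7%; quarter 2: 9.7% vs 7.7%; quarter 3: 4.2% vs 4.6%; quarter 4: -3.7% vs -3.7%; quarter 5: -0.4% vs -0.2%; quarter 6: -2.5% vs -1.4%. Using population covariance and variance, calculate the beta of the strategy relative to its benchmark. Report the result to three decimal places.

r̄p = 0.5000%,  r̄m = 0.7167%
Cov = Σ(rp − r̄p)(rm − r̄m) / 6 = 20.1233
Var(rm) = Σ(rm − r̄m)² / 6 = 16.7247
β = Cov / Var = 20.1233 / 16.7247 = 1.2032

1.203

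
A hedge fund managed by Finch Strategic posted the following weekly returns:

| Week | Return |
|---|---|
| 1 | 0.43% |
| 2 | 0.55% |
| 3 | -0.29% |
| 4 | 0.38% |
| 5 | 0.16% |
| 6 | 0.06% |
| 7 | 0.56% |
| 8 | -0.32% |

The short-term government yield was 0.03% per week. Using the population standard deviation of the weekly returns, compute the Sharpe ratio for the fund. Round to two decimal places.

0.49

μ = (0.43 + 0.55 − 0.29 + 0.38 + 0.16 + 0.06 + 0.56 − 0.32) / 8 = 1.530 / 8 = 0.1913%
Σ(r − μ)² = (0.43 − 0.1913)² + (0.55 − 0.1913)² + … = 0.8685
σ = √[0.8685 / 8] = 0.3295%
Sharpe = (μ − rf) / σ = (0.1913 − 0.03) / 0.3295 = 0.1613 / 0.3295 = 0.4895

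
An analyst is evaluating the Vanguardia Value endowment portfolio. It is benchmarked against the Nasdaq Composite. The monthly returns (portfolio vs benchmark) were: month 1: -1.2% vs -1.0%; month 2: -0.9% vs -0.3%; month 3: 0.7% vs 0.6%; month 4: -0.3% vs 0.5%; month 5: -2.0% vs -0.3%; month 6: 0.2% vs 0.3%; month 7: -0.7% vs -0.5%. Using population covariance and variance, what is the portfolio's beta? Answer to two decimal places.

1.13

r̄p = -0.6000%,  r̄m = -0.1000%
Cov = Σ(rp − r̄p)(rm − r̄m) / 7 = 0.3329
Var(rm) = Σ(rm − r̄m)² / 7 = 0.2943
β = Cov / Var = 0.3329 / 0.2943 = 1.1312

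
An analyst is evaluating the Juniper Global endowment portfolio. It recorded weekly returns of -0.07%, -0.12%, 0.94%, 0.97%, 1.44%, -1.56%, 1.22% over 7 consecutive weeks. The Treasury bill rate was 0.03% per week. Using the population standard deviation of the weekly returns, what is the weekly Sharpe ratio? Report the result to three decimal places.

r̄ = (-0.07 − 0.12 + 0.94 + 0.97 + 1.44 − 1.56 + 1.22) / 7 = 2.820 / 7 = 0.4029%
Σ(r − r̄)² = 6.7033; population σ = √(6.7033/7) = 0.9786%
Sharpe = (r̄ − rf) / σ = (0.4029 − 0.03) / 0.9786 = 0.3729 / 0.9786 = 0.3811

0.381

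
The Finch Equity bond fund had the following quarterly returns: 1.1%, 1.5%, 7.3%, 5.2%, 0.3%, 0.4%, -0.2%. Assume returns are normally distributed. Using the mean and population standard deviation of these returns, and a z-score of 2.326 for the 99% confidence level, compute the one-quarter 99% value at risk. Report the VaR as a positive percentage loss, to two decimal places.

3.95

Mean return μ = 15.60 / 7 = 2.2286%
Σ(r − μ)² = 49.3143; population σ = √(49.3143/7) = 2.6542%
VaR = −(μ − z·σ) = −(2.2286 − 2.326 × 2.6542) = −(-3.9451) = 3.9451%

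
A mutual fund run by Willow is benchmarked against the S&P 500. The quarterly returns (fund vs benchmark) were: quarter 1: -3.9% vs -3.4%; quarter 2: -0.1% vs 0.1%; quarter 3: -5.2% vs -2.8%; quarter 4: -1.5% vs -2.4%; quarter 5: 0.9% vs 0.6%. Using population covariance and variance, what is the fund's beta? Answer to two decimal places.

1.26

r̄p = -1.9600%,  r̄m = -1.5800%
Cov = Σ(rp − r̄p)(rm − r̄m) / 5 = 3.2932
Var(rm) = Σ(rm − r̄m)² / 5 = 2.6096
β = Cov / Var = 3.2932 / 2.6096 = 1.2620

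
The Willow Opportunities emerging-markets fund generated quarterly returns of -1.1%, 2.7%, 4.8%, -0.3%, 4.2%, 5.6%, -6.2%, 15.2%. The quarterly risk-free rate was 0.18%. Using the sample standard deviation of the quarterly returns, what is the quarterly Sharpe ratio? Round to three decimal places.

μ = (-1.1 + 2.7 + 4.8 − 0.3 + 4.2 + 5.6 − 6.2 + 15.2) / 8 = 3.1125%
Σ(r − μ)² = (-1.1 − 3.1125)² + (2.7 − 3.1125)² + … = 272.6088
sample σ = √(272.6088 / 7) = √38.9441 = 6.2405%
Sharpe = (μ − rf) / σ = (3.1125 − 0.18) / 6.2405 = 2.9325 / 6.2405 = 0.4699

0.470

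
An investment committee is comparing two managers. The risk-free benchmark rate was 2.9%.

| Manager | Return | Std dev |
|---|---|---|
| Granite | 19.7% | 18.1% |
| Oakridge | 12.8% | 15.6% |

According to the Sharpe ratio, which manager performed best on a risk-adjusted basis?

Granite: Sharpe ratio = (19.7% − 2.9%) / 18.1% = 0.928
Oakridge: Sharpe ratio = (12.8% − 2.9%) / 15.6% = 0.635
Highest: Granite (0.928).

Granite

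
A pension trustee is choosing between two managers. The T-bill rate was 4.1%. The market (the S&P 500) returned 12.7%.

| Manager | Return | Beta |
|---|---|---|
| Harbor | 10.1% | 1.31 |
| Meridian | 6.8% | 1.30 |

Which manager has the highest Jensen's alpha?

Harbor

Harbor: α = 10.1% − [4.1% + 1.31 × (12.7% − 4.1%)] = -5.266
Meridian: α = 6.8% − [4.1% + 1.30 × (12.7% − 4.1%)] = -8.480
Highest: Harbor (-5.266).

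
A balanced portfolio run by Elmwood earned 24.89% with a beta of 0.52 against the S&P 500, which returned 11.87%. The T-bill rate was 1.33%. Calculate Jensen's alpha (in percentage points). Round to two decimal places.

18.08

CAPM expected return = Rf + β(Rm − Rf) = 1.33% + 0.52 × (11.87% − 1.33%) = 1.33 + 0.52 × 10.54 = 6.8108%
Jensen's α = Rp − E[R] = 24.89% − 6.8108% = 18.0792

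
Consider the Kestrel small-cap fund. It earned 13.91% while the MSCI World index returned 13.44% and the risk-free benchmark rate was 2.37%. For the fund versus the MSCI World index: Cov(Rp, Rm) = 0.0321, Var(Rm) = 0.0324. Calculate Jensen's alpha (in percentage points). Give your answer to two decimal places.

β = Cov / Var = 0.0321 / 0.0324 = 0.9907
E[R] = Rf + β(Rm − Rf) = 2.37% + 0.9907 × (13.44% − 2.37%) = 13.3370%
α = Rp − E[R] = 13.91% − 13.3370% = 0.5730

0.57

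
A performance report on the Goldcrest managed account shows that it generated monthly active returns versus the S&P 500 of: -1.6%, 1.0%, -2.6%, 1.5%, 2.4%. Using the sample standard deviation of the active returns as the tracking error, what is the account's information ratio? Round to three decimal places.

r̄ = (-1.6 + 1 − 2.6 + 1.5 + 2.4) / 5 = 0.70 / 5 = 0.1400%
Σ(r − r̄)² = 18.2320; sample σ = √(18.2320/4) = 2.1349%
IR = r̄ / tracking error = 0.1400 / 2.1349 = 0.0656

0.066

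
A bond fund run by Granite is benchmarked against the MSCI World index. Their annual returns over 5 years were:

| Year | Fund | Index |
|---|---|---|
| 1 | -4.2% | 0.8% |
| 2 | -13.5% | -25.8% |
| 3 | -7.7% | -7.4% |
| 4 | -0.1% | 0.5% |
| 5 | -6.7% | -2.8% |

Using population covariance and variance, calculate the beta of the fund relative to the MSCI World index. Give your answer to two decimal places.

r̄p = -6.4400%,  r̄m = -6.9400%
Cov = Σ(rp − r̄p)(rm − r̄m) / 5 = 39.4324
Var(rm) = Σ(rm − r̄m)² / 5 = 97.6624
β = Cov / Var = 39.4324 / 97.6624 = 0.4038

0.40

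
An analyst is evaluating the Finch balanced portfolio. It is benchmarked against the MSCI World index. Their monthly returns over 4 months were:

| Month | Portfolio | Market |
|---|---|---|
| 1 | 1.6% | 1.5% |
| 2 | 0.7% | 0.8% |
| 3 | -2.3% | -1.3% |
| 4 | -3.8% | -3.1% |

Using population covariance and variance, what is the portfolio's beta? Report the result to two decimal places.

r̄p = -0.9500%,  r̄m = -0.5250%
Cov = Σ(rp − r̄p)(rm − r̄m) / 4 = 3.9338
Var(rm) = Σ(rm − r̄m)² / 4 = 3.2719
β = Cov / Var = 3.9338 / 3.2719 = 1.2023

1.20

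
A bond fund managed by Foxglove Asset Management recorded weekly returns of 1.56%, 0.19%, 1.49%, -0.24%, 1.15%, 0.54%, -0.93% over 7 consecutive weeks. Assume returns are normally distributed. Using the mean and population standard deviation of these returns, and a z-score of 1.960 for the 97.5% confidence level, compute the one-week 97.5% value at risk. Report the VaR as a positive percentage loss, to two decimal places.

Mean return r̄ = 3.760 / 7 = 0.5371%
Population std dev = √[5.2067 / 7] = 0.8624%
VaR = −(r̄ − z·σ) = −(0.5371 − 1.960 × 0.8624) = −(-1.1532) = 1.1532%

1.15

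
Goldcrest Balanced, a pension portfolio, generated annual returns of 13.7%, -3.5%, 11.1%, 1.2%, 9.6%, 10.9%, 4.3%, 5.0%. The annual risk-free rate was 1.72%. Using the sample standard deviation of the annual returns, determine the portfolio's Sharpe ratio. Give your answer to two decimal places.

Mean return r̄ = 52.30 / 8 = 6.5375%
Sample σ = √[Σ(r − r̄)² / 7] = √[237.1388 / 7] = √33.8770 = 5.8204%
Sharpe = (r̄ − rf) / σ = (6.5375 − 1.72) / 5.8204 = 4.8175 / 5.8204 = 0.8277

0.83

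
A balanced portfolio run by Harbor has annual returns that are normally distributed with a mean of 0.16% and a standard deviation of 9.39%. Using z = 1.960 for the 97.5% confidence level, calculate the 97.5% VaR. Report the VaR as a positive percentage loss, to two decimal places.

VaR (as % loss) = −(μ − z·σ) = −(0.16% − 1.960 × 9.39%) = −(-18.2444%) = 18.2444%

18.24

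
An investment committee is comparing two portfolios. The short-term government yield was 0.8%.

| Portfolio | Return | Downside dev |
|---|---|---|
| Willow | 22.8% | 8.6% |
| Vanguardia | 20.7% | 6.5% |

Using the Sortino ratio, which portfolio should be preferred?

Vanguardia

Willow: Sortino ratio = (22.8% − 0.8%) / 8.6% = 2.558
Vanguardia: Sortino ratio = (20.7% − 0.8%) / 6.5% = 3.062
Highest: Vanguardia (3.062).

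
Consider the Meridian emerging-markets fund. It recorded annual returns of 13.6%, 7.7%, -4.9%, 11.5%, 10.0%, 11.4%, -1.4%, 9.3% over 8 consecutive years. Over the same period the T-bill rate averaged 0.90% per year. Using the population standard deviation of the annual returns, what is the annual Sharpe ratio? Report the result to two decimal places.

1.00

r̄ = (13.6 + 7.7 − 4.9 + 11.5 + 10 + 11.4 − 1.4 + 9.3) / 8 = 7.1500%
Σ(r − r̄)² = (13.6 − 7.1500)² + (7.7 − 7.1500)² + … = 309.9400
population σ = √(309.9400 / 8) = √38.7425 = 6.2243%
Sharpe = (r̄ − rf) / σ = (7.1500 − 0.9) / 6.2243 = 6.2500 / 6.2243 = 1.0041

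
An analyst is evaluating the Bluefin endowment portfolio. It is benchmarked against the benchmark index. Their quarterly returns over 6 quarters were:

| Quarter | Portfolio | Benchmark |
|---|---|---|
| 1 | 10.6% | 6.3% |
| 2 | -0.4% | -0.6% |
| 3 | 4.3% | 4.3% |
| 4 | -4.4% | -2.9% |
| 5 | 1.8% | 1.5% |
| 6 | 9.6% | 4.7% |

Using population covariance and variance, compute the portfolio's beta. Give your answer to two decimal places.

1.59

r̄p = 3.5833%,  r̄m = 2.2167%
Cov = Σ(rp − r̄p)(rm − r̄m) / 6 = 16.4053
Var(rm) = Σ(rm − r̄m)² / 6 = 10.3014
β = Cov / Var = 16.4053 / 10.3014 = 1.5925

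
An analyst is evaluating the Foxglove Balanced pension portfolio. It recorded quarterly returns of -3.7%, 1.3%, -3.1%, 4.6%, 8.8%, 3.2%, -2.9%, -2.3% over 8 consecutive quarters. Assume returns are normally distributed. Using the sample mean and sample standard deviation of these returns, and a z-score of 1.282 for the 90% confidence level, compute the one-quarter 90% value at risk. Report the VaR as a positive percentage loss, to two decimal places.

5.06

μ = (-3.7 + 1.3 − 3.1 + 4.6 + 8.8 + 3.2 − 2.9 − 2.3) / 8 = 0.7375%
Sample σ = √[Σ(r − μ)² / 7] = √[143.1788 / 7] = √20.4541 = 4.5226%
VaR = −(μ − z·σ) = −(0.7375 − 1.282 × 4.5226) = −(-5.0605) = 5.0605%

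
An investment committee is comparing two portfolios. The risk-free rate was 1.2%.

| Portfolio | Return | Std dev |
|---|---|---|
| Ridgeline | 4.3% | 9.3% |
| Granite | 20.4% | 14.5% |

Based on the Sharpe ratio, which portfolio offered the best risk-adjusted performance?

Ridgeline: Sharpe ratio = (4.3% − 1.2%) / 9.3% = 0.333
Granite: Sharpe ratio = (20.4% − 1.2%) / 14.5% = 1.324
Highest: Granite (1.324).

Granite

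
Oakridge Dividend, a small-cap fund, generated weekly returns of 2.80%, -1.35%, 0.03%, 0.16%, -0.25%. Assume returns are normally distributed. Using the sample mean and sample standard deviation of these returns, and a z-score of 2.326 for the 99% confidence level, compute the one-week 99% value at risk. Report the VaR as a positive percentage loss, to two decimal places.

μ = (2.8 − 1.35 + 0.03 + 0.16 − 0.25) / 5 = 0.2780%
Sample std dev = √[9.3651 / 4] = 1.5301%
VaR = −(μ − z·σ) = −(0.2780 − 2.326 × 1.5301) = −(-3.2810) = 3.2810%

3.28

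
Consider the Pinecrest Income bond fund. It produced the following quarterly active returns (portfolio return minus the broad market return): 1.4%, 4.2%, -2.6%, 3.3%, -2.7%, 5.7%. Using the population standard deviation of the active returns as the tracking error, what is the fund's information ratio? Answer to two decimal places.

0.48

Mean return r̄ = 9.30 / 6 = 1.5500%
Population σ = √[Σ(r − r̄)² / 6] = √[62.6150 / 6] = √10.4358 = 3.2304%
IR = r̄ / tracking error = 1.5500 / 3.2304 = 0.4798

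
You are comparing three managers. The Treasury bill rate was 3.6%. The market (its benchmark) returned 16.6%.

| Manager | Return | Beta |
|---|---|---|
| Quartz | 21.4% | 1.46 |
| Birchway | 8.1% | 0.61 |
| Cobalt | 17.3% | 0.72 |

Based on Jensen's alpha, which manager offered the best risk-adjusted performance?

Quartz: α = 21.4% − [3.6% + 1.46 × (16.6% − 3.6%)] = -1.180
Birchway: α = 8.1% − [3.6% + 0.61 × (16.6% − 3.6%)] = -3.430
Cobalt: α = 17.3% − [3.6% + 0.72 × (16.6% − 3.6%)] = 4.340
Highest: Cobalt (4.340).

Cobalt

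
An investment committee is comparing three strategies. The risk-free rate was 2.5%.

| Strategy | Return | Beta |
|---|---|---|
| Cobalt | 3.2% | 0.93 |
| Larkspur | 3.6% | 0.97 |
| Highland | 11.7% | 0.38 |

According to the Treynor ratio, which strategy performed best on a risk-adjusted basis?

Highland

Cobalt: Treynor = (3.2% − 2.5%) / 0.93 = 0.753
Larkspur: Treynor = (3.6% − 2.5%) / 0.97 = 1.134
Highland: Treynor = (11.7% − 2.5%) / 0.38 = 24.211
Highest: Highland (24.211).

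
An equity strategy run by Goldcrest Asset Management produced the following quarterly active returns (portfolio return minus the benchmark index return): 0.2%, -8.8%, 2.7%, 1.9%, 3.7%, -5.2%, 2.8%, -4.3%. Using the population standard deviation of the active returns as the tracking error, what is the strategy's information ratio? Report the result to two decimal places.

-0.20

r̄ = (0.2 − 8.8 + 2.7 + 1.9 + 3.7 − 5.2 + 2.8 − 4.3) / 8 = -7.00 / 8 = -0.8750%
Population σ = √[Σ(r − r̄)² / 8] = √[149.3150 / 8] = √18.6644 = 4.3202%
IR = r̄ / tracking error = -0.8750 / 4.3202 = -0.2025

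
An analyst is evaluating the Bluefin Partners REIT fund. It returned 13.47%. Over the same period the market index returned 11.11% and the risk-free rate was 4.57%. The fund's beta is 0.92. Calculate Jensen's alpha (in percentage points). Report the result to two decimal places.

2.88

CAPM expected return = Rf + β(Rm − Rf) = 4.57% + 0.92 × (11.11% − 4.57%) = 4.57 + 0.92 × 6.54 = 10.5868%
Jensen's α = Rp − E[R] = 13.47% − 10.5868% = 2.8832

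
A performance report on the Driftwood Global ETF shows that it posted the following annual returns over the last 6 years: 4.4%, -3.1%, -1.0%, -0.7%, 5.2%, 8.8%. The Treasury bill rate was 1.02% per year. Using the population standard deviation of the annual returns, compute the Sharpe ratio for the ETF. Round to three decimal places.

r̄ = (4.4 − 3.1 − 1 − 0.7 + 5.2 + 8.8) / 6 = 13.60 / 6 = 2.2667%
Σ(r − r̄)² = (4.4 − 2.2667)² + (-3.1 − 2.2667)² + (-1 − 2.2667)² + … = 104.1133
σ = √[104.1133 / 6] = 4.1656%
Sharpe = (r̄ − rf) / σ = (2.2667 − 1.02) / 4.1656 = 1.2467 / 4.1656 = 0.2993

0.299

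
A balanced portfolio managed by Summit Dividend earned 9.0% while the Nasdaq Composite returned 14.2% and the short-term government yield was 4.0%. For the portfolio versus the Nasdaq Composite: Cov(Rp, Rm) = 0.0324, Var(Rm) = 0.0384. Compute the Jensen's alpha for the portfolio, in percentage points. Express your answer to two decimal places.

-3.61

β = Cov / Var = 0.0324 / 0.0384 = 0.8438
E[R] = Rf + β(Rm − Rf) = 4.0% + 0.8438 × (14.2% − 4.0%) = 12.6068%
α = Rp − E[R] = 9.0% − 12.6068% = -3.6068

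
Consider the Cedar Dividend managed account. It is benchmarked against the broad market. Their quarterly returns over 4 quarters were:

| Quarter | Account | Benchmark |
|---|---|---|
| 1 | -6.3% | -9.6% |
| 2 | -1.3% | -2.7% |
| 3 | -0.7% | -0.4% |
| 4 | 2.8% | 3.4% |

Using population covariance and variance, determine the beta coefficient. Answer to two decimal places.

r̄p = -1.3750%,  r̄m = -2.3250%
Cov = Σ(rp − r̄p)(rm − r̄m) / 4 = 15.2506
Var(rm) = Σ(rm − r̄m)² / 4 = 22.3869
β = Cov / Var = 15.2506 / 22.3869 = 0.6812

0.68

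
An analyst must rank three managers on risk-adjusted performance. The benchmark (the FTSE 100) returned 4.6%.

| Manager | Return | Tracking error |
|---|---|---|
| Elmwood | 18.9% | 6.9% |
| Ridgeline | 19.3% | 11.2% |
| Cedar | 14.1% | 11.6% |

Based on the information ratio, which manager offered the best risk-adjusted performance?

Elmwood

Elmwood: IR = (18.9% − 4.6%) / 6.9% = 2.072
Ridgeline: IR = (19.3% − 4.6%) / 11.2% = 1.313
Cedar: IR = (14.1% − 4.6%) / 11.6% = 0.819
Highest: Elmwood (2.072).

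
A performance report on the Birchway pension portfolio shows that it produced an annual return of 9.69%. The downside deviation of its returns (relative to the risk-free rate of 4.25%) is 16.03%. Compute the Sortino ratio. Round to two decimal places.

0.34

Sortino = (Rp − Rf) / σd = (9.69% − 4.25%) / 16.03% = 5.44% / 16.03% = 0.3394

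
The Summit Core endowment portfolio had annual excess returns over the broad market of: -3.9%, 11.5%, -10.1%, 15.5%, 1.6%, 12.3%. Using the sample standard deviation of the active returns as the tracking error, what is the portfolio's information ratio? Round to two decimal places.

0.44

r̄ = (-3.9 + 11.5 − 10.1 + 15.5 + 1.6 + 12.3) / 6 = 4.4833%
Σ(r − r̄)² = (-3.9 − 4.4833)² + (11.5 − 4.4833)² + … = 522.9683
sample σ = √(522.9683 / 5) = √104.5937 = 10.2271%
IR = r̄ / tracking error = 4.4833 / 10.2271 = 0.4384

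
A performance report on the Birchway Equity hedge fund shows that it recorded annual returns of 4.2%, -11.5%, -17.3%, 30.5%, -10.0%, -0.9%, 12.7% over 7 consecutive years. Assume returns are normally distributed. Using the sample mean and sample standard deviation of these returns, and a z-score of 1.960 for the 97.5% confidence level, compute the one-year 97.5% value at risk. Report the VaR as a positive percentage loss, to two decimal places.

r̄ = (4.2 − 11.5 − 17.3 + 30.5 − 10 − 0.9 + 12.7) / 7 = 1.1000%
Sample std dev = √[1633.0600 / 6] = 16.4978%
VaR = −(r̄ − z·σ) = −(1.1000 − 1.960 × 16.4978) = −(-31.2357) = 31.2357%

31.24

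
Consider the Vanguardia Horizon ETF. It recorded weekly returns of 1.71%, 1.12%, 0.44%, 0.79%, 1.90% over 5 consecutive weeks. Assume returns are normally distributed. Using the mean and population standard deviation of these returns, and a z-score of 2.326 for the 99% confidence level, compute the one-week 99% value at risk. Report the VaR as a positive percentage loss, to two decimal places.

0.08

Mean return r̄ = 5.960 / 5 = 1.1920%
Population std dev = √[1.5019 / 5] = 0.5481%
VaR = −(r̄ − z·σ) = −(1.1920 − 2.326 × 0.5481) = −(-0.0829) = 0.0829%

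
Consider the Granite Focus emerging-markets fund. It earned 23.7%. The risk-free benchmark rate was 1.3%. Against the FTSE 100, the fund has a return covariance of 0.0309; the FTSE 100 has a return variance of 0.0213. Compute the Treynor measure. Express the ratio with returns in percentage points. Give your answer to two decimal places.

15.44

β = Cov / Var = 0.0309 / 0.0213 = 1.4507
Treynor = (Rp − Rf) / β = (23.7% − 1.3%) / 1.4507 = 22.40 / 1.4507 = 15.4408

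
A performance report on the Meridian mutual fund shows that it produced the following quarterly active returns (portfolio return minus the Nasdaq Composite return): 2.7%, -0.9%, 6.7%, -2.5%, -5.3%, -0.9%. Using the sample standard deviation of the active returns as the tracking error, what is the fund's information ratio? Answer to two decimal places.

μ = (2.7 − 0.9 + 6.7 − 2.5 − 5.3 − 0.9) / 6 = -0.0333%
Sample std dev = √[88.1333 / 5] = 4.1984%
IR = μ / tracking error = -0.0333 / 4.1984 = -0.0079

-0.01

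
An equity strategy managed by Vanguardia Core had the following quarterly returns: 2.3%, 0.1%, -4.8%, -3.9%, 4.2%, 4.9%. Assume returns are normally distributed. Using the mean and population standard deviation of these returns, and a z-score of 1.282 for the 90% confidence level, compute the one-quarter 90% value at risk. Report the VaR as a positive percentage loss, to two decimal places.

Mean return r̄ = 2.80 / 6 = 0.4667%
Σ(r − r̄)² = (2.3 − 0.4667)² + (0.1 − 0.4667)² + … = 83.8933
population σ = √(83.8933 / 6) = √13.9822 = 3.7393%
VaR = −(r̄ − z·σ) = −(0.4667 − 1.282 × 3.7393) = −(-4.3271) = 4.3271%

4.33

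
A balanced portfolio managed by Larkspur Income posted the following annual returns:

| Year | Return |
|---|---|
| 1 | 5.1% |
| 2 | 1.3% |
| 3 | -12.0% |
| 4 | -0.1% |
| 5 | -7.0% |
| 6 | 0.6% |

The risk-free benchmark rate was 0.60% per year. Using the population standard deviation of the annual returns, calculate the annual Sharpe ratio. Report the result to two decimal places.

-0.46

Mean return μ = -12.10 / 6 = -2.0167%
Σ(r − μ)² = (5.1 − (-2.0167))² + (1.3 − (-2.0167))² + (-12 − (-2.0167))² + … = 196.6683
σ = √[196.6683 / 6] = 5.7252%
Sharpe = (μ − rf) / σ = (-2.0167 − 0.6) / 5.7252 = -2.6167 / 5.7252 = -0.4570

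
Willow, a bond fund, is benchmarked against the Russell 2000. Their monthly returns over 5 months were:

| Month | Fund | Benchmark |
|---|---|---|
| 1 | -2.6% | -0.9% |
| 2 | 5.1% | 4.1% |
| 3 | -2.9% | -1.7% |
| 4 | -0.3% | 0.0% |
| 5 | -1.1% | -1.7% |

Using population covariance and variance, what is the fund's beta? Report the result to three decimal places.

r̄p = -0.3600%,  r̄m = -0.0400%
Cov = Σ(rp − r̄p)(rm − r̄m) / 5 = 5.9956
Var(rm) = Σ(rm − r̄m)² / 5 = 4.6784
β = Cov / Var = 5.9956 / 4.6784 = 1.2815

1.282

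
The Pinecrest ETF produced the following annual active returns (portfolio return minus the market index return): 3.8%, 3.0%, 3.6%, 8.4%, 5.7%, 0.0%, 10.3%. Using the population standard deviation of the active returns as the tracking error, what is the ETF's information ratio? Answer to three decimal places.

r̄ = (3.8 + 3 + 3.6 + 8.4 + 5.7 + 0 + 10.3) / 7 = 34.80 / 7 = 4.9714%
Population σ = √[Σ(r − r̄)² / 7] = √[72.5343 / 7] = √10.3620 = 3.2190%
IR = r̄ / tracking error = 4.9714 / 3.2190 = 1.5444

1.544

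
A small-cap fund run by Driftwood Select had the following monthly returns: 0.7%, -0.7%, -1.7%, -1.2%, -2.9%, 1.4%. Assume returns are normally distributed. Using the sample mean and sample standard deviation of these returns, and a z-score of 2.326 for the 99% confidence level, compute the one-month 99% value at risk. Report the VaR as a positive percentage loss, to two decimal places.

4.40

Mean return μ = -4.40 / 6 = -0.7333%
Sample σ = √[Σ(r − μ)² / 5] = √[12.4533 / 5] = √2.4907 = 1.5782%
VaR = −(μ − z·σ) = −(-0.7333 − 2.326 × 1.5782) = −(-4.4042) = 4.4042%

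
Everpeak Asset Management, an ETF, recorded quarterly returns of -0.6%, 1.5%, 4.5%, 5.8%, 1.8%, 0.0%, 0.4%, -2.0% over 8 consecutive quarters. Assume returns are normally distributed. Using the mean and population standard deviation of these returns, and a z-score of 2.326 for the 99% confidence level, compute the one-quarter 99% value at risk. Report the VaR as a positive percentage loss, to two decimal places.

4.25

μ = (-0.6 + 1.5 + 4.5 + 5.8 + 1.8 + 0 + 0.4 − 2) / 8 = 11.40 / 8 = 1.4250%
Population std dev = √[47.6550 / 8] = 2.4407%
VaR = −(μ − z·σ) = −(1.4250 − 2.326 × 2.4407) = −(-4.2521) = 4.2521%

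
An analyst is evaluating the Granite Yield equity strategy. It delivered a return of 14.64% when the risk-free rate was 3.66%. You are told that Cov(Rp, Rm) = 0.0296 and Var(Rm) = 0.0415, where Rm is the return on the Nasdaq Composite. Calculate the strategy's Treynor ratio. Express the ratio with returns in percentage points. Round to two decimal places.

15.39

β = Cov / Var = 0.0296 / 0.0415 = 0.7133
Treynor = (Rp − Rf) / β = (14.64% − 3.66%) / 0.7133 = 10.98 / 0.7133 = 15.3932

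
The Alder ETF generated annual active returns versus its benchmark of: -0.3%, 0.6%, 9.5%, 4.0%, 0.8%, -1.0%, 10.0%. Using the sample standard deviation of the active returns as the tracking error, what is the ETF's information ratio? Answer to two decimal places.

0.73

Mean return μ = 23.60 / 7 = 3.3714%
Σ(r − μ)² = (-0.3 − 3.3714)² + (0.6 − 3.3714)² + (9.5 − 3.3714)² + … = 128.7743
σ = √[128.7743 / 6] = 4.6328%
IR = μ / tracking error = 3.3714 / 4.6328 = 0.7277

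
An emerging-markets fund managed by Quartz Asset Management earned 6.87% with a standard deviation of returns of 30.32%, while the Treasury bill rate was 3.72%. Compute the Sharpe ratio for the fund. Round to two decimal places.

Sharpe = (Rp − Rf) / σp = (6.87% − 3.72%) / 30.32% = 3.15% / 30.32% = 0.1039

0.10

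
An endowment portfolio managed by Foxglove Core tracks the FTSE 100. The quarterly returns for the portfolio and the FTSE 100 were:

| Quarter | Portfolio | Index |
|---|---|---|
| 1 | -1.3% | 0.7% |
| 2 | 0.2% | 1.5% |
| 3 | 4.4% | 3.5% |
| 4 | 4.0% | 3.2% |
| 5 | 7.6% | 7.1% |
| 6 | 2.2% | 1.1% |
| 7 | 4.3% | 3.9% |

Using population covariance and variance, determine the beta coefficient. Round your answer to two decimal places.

1.26

r̄p = 3.0571%,  r̄m = 3.0000%
Cov = Σ(rp − r̄p)(rm − r̄m) / 7 = 5.2200
Var(rm) = Σ(rm − r̄m)² / 7 = 4.1514
β = Cov / Var = 5.2200 / 4.1514 = 1.2574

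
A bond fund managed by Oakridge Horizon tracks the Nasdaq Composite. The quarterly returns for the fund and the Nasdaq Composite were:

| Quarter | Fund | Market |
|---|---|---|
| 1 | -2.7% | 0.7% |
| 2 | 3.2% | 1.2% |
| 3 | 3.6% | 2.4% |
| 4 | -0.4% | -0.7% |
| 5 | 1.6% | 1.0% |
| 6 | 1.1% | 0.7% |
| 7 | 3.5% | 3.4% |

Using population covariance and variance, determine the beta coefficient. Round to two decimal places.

1.23

r̄p = 1.4143%,  r̄m = 1.2429%
Cov = Σ(rp − r̄p)(rm − r̄m) / 7 = 1.8337
Var(rm) = Σ(rm − r̄m)² / 7 = 1.4882
β = Cov / Var = 1.8337 / 1.4882 = 1.2322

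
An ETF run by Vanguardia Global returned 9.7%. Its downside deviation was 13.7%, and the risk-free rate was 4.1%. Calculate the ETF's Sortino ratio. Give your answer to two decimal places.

0.41

Sortino = (Rp − Rf) / σd = (9.7% − 4.1%) / 13.7% = 5.60% / 13.7% = 0.4088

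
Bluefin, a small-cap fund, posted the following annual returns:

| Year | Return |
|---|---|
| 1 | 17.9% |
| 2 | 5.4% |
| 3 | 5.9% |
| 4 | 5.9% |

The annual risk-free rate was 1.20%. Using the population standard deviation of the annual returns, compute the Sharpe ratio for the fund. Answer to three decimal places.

Mean return μ = 35.10 / 4 = 8.7750%
Σ(r − μ)² = 111.1875; population σ = √(111.1875/4) = 5.2723%
Sharpe = (μ − rf) / σ = (8.7750 − 1.2) / 5.2723 = 7.5750 / 5.2723 = 1.4368

1.437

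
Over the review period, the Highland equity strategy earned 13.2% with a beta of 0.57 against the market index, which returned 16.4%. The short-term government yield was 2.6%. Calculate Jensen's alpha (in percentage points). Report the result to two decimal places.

2.73

CAPM expected return = Rf + β(Rm − Rf) = 2.6% + 0.57 × (16.4% − 2.6%) = 2.6 + 0.57 × 13.80 = 10.4660%
Jensen's α = Rp − E[R] = 13.2% − 10.4660% = 2.7340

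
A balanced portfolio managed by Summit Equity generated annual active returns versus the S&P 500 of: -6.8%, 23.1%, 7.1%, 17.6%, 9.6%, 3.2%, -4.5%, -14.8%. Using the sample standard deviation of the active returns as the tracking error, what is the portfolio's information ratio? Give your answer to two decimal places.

0.34

Mean return μ = 34.50 / 8 = 4.3125%
Σ(r − μ)² = (-6.8 − 4.3125)² + (23.1 − 4.3125)² + … = 1132.9288
σ = √[1132.9288 / 7] = 12.7219%
IR = μ / tracking error = 4.3125 / 12.7219 = 0.3390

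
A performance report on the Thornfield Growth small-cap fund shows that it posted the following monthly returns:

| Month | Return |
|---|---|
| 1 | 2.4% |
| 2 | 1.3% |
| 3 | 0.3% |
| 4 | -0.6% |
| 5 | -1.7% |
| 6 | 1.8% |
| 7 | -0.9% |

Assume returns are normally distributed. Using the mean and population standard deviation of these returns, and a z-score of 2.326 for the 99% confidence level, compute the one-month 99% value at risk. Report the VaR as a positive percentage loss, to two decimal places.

Mean return r̄ = 2.60 / 7 = 0.3714%
Population std dev = √[13.8743 / 7] = 1.4079%
VaR = −(r̄ − z·σ) = −(0.3714 − 2.326 × 1.4079) = −(-2.9034) = 2.9034%

2.90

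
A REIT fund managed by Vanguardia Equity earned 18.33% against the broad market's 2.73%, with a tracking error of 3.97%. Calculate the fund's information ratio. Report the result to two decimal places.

IR = (Rp − Rb) / TE = (18.33% − 2.73%) / 3.97% = 15.60% / 3.97% = 3.9295

3.93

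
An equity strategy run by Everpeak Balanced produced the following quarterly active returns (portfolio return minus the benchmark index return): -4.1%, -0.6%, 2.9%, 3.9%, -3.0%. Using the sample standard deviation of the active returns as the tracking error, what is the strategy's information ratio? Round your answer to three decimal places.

r̄ = (-4.1 − 0.6 + 2.9 + 3.9 − 3) / 5 = -0.90 / 5 = -0.1800%
Σ(r − r̄)² = 49.6280; sample σ = √(49.6280/4) = 3.5224%
IR = r̄ / tracking error = -0.1800 / 3.5224 = -0.0511

-0.051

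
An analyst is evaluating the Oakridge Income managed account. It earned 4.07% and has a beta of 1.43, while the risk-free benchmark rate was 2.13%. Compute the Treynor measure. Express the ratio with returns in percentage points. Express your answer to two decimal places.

1.36

Treynor = (Rp − Rf) / β = (4.07% − 2.13%) / 1.43 = 1.94 / 1.43 = 1.3566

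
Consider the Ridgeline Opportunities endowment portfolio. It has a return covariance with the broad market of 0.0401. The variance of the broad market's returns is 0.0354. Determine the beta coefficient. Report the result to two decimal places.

β = Cov(Rp, Rm) / Var(Rm) = 0.0401 / 0.0354 = 1.1328

1.13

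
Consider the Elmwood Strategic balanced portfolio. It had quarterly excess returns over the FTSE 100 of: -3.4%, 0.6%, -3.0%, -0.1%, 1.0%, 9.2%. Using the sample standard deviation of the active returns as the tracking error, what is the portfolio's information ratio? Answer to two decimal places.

Mean return r̄ = 4.30 / 6 = 0.7167%
Sample std dev = √[103.4883 / 5] = 4.5495%
IR = r̄ / tracking error = 0.7167 / 4.5495 = 0.1575

0.16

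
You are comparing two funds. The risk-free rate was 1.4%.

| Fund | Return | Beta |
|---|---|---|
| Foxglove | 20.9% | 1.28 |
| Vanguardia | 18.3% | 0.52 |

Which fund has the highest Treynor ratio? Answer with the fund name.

Foxglove: Treynor = (20.9% − 1.4%) / 1.28 = 15.234
Vanguardia: Treynor = (18.3% − 1.4%) / 0.52 = 32.500
Highest: Vanguardia (32.500).

Vanguardia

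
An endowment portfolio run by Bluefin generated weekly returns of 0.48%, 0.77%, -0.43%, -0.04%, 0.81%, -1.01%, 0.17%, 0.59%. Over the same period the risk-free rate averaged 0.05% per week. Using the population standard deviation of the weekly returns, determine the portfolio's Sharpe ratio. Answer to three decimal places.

μ = (0.48 + 0.77 − 0.43 − 0.04 + 0.81 − 1.01 + 0.17 + 0.59) / 8 = 1.340 / 8 = 0.1675%
Population std dev = √[2.8386 / 8] = 0.5957%
Sharpe = (μ − rf) / σ = (0.1675 − 0.05) / 0.5957 = 0.1175 / 0.5957 = 0.1972

0.197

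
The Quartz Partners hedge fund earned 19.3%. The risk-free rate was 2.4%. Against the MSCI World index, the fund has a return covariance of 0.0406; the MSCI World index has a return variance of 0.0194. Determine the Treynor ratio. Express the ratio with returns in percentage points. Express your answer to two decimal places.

8.08

β = Cov / Var = 0.0406 / 0.0194 = 2.0928
Treynor = (Rp − Rf) / β = (19.3% − 2.4%) / 2.0928 = 16.90 / 2.0928 = 8.0753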